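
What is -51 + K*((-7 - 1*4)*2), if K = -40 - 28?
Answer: 1445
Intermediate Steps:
K = -68
-51 + K*((-7 - 1*4)*2) = -51 - 68*(-7 - 1*4)*2 = -51 - 68*(-7 - 4)*2 = -51 - (-748)*2 = -51 - 68*(-22) = -51 + 1496 = 1445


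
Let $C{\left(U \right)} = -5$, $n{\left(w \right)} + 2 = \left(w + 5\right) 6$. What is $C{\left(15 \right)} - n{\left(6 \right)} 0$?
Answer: $-5$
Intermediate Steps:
$n{\left(w \right)} = 28 + 6 w$ ($n{\left(w \right)} = -2 + \left(w + 5\right) 6 = -2 + \left(5 + w\right) 6 = -2 + \left(30 + 6 w\right) = 28 + 6 w$)
$C{\left(15 \right)} - n{\left(6 \right)} 0 = -5 - \left(28 + 6 \cdot 6\right) 0 = -5 - \left(28 + 36\right) 0 = -5 - 64 \cdot 0 = -5 - 0 = -5 + 0 = -5$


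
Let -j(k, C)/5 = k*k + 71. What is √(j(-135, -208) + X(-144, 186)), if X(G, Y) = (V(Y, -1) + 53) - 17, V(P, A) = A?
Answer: I*√91445 ≈ 302.4*I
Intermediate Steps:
j(k, C) = -355 - 5*k² (j(k, C) = -5*(k*k + 71) = -5*(k² + 71) = -5*(71 + k²) = -355 - 5*k²)
X(G, Y) = 35 (X(G, Y) = (-1 + 53) - 17 = 52 - 17 = 35)
√(j(-135, -208) + X(-144, 186)) = √((-355 - 5*(-135)²) + 35) = √((-355 - 5*18225) + 35) = √((-355 - 91125) + 35) = √(-91480 + 35) = √(-91445) = I*√91445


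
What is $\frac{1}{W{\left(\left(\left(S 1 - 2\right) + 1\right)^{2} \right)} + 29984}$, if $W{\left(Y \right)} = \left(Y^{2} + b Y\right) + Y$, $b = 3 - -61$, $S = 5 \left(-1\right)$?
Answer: $\frac{1}{33620} \approx 2.9744 \cdot 10^{-5}$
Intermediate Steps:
$S = -5$
$b = 64$ ($b = 3 + 61 = 64$)
$W{\left(Y \right)} = Y^{2} + 65 Y$ ($W{\left(Y \right)} = \left(Y^{2} + 64 Y\right) + Y = Y^{2} + 65 Y$)
$\frac{1}{W{\left(\left(\left(S 1 - 2\right) + 1\right)^{2} \right)} + 29984} = \frac{1}{\left(\left(\left(-5\right) 1 - 2\right) + 1\right)^{2} \left(65 + \left(\left(\left(-5\right) 1 - 2\right) + 1\right)^{2}\right) + 29984} = \frac{1}{\left(\left(-5 - 2\right) + 1\right)^{2} \left(65 + \left(\left(-5 - 2\right) + 1\right)^{2}\right) + 29984} = \frac{1}{\left(-7 + 1\right)^{2} \left(65 + \left(-7 + 1\right)^{2}\right) + 29984} = \frac{1}{\left(-6\right)^{2} \left(65 + \left(-6\right)^{2}\right) + 29984} = \frac{1}{36 \left(65 + 36\right) + 29984} = \frac{1}{36 \cdot 101 + 29984} = \frac{1}{3636 + 29984} = \frac{1}{33620}$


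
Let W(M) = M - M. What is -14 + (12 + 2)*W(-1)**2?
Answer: -14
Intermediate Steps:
W(M) = 0
-14 + (12 + 2)*W(-1)**2 = -14 + (12 + 2)*0**2 = -14 + 14*0 = -14 + 0 = -14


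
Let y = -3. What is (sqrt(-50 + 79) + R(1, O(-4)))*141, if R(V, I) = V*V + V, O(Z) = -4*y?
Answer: 282 + 141*sqrt(29) ≈ 1041.3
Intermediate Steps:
O(Z) = 12 (O(Z) = -4*(-3) = 12)
R(V, I) = V + V**2 (R(V, I) = V**2 + V = V + V**2)
(sqrt(-50 + 79) + R(1, O(-4)))*141 = (sqrt(-50 + 79) + 1*(1 + 1))*141 = (sqrt(29) + 1*2)*141 = (sqrt(29) + 2)*141 = (2 + sqrt(29))*141 = 282 + 141*sqrt(29)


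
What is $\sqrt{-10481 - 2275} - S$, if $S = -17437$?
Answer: $17437 + 2 i \sqrt{3189} \approx 17437.0 + 112.94 i$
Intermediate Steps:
$\sqrt{-10481 - 2275} - S = \sqrt{-10481 - 2275} - -17437 = \sqrt{-12756} + 17437 = 2 i \sqrt{3189} + 17437 = 17437 + 2 i \sqrt{3189}$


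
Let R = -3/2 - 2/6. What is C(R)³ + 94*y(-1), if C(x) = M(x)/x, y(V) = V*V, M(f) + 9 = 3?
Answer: 171770/1331 ≈ 129.05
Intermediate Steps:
M(f) = -6 (M(f) = -9 + 3 = -6)
y(V) = V²
R = -11/6 (R = -3*½ - 2*⅙ = -3/2 - ⅓ = -11/6 ≈ -1.8333)
C(x) = -6/x
C(R)³ + 94*y(-1) = (-6/(-11/6))³ + 94*(-1)² = (-6*(-6/11))³ + 94*1 = (36/11)³ + 94 = 46656/1331 + 94 = 171770/1331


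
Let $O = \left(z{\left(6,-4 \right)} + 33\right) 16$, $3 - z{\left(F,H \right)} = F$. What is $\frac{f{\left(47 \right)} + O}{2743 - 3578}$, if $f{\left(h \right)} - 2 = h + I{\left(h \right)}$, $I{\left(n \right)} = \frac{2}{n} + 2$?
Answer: $- \frac{24959}{39245} \approx -0.63598$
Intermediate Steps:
$z{\left(F,H \right)} = 3 - F$
$O = 480$ ($O = \left(\left(3 - 6\right) + 33\right) 16 = \left(-3 + 33\right) 16 = 30 \cdot 16 = 480$)
$I{\left(n \right)} = 2 + \frac{2}{n}$
$f{\left(h \right)} = 4 + h + \frac{2}{h}$ ($f{\left(h \right)} = 2 + \left(h + \left(2 + \frac{2}{h}\right)\right) = 2 + \left(2 + h + \frac{2}{h}\right) = 4 + h + \frac{2}{h}$)
$\frac{f{\left(47 \right)} + O}{2743 - 3578} = \frac{\left(4 + 47 + \frac{2}{47}\right) + 480}{2743 - 3578} = \frac{\left(4 + 47 + 2 \cdot \frac{1}{47}\right) + 480}{-835} = \left(\left(4 + 47 + \frac{2}{47}\right) + 480\right) \left(- \frac{1}{835}\right) = \left(\frac{2399}{47} + 480\right) \left(- \frac{1}{835}\right) = \frac{24959}{47} \left(- \frac{1}{835}\right) = - \frac{24959}{39245}$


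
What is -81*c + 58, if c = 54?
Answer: -4316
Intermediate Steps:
-81*c + 58 = -81*54 + 58 = -4374 + 58 = -4316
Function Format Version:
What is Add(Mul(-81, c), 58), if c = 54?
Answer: -4316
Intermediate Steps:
Add(Mul(-81, c), 58) = Add(Mul(-81, 54), 58) = Add(-4374, 58) = -4316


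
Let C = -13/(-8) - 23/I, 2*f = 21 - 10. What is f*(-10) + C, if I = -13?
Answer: -5367/104 ≈ -51.606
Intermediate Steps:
f = 11/2 (f = (21 - 10)/2 = (½)*11 = 11/2 ≈ 5.5000)
C = 353/104 (C = -13/(-8) - 23/(-13) = -13*(-⅛) - 23*(-1/13) = 13/8 + 23/13 = 353/104 ≈ 3.3942)
f*(-10) + C = (11/2)*(-10) + 353/104 = -55 + 353/104 = -5367/104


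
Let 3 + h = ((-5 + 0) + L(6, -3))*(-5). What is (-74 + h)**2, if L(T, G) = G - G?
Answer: 2704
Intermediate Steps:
L(T, G) = 0
h = 22 (h = -3 + ((-5 + 0) + 0)*(-5) = -3 + (-5 + 0)*(-5) = -3 - 5*(-5) = -3 + 25 = 22)
(-74 + h)**2 = (-74 + 22)**2 = (-52)**2 = 2704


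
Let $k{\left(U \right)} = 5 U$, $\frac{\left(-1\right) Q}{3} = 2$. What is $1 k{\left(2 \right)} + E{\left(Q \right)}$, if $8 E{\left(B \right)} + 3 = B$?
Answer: $\frac{71}{8} \approx 8.875$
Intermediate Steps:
$Q = -6$ ($Q = \left(-3\right) 2 = -6$)
$E{\left(B \right)} = - \frac{3}{8} + \frac{B}{8}$
$1 k{\left(2 \right)} + E{\left(Q \right)} = 1 \cdot 5 \cdot 2 + \left(- \frac{3}{8} + \frac{1}{8} \left(-6\right)\right) = 1 \cdot 10 - \frac{9}{8} = 10 - \frac{9}{8} = \frac{71}{8}$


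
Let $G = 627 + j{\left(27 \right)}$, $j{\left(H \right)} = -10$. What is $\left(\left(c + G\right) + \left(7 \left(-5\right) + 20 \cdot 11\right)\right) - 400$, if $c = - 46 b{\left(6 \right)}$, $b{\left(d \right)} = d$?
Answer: $126$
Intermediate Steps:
$G = 617$ ($G = 627 - 10 = 617$)
$c = -276$ ($c = \left(-46\right) 6 = -276$)
$\left(\left(c + G\right) + \left(7 \left(-5\right) + 20 \cdot 11\right)\right) - 400 = \left(\left(-276 + 617\right) + \left(7 \left(-5\right) + 20 \cdot 11\right)\right) - 400 = \left(341 + \left(-35 + 220\right)\right) - 400 = \left(341 + 185\right) - 400 = 526 - 400 = 126$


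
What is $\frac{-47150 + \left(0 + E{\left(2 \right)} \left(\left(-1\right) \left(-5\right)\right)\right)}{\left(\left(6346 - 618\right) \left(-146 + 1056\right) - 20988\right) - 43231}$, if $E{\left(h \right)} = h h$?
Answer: $- \frac{15710}{1716087} \approx -0.0091545$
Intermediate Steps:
$E{\left(h \right)} = h^{2}$
$\frac{-47150 + \left(0 + E{\left(2 \right)} \left(\left(-1\right) \left(-5\right)\right)\right)}{\left(\left(6346 - 618\right) \left(-146 + 1056\right) - 20988\right) - 43231} = \frac{-47150 + \left(0 + 2^{2} \left(\left(-1\right) \left(-5\right)\right)\right)}{\left(\left(6346 - 618\right) \left(-146 + 1056\right) - 20988\right) - 43231} = \frac{-47150 + \left(0 + 4 \cdot 5\right)}{\left(5728 \cdot 910 - 20988\right) - 43231} = \frac{-47150 + \left(0 + 20\right)}{\left(5212480 - 20988\right) - 43231} = \frac{-47150 + 20}{5191492 - 43231} = - \frac{47130}{5148261} = \left(-47130\right) \frac{1}{5148261} = - \frac{15710}{1716087}$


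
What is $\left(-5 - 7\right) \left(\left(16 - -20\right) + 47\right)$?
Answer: $-996$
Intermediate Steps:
$\left(-5 - 7\right) \left(\left(16 - -20\right) + 47\right) = - 12 \left(\left(16 + 20\right) + 47\right) = - 12 \left(36 + 47\right) = \left(-12\right) 83 = -996$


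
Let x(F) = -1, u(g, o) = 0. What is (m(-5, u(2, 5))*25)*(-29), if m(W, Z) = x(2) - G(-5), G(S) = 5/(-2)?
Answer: -2175/2 ≈ -1087.5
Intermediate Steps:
G(S) = -5/2 (G(S) = 5*(-½) = -5/2)
m(W, Z) = 3/2 (m(W, Z) = -1 - 1*(-5/2) = -1 + 5/2 = 3/2)
(m(-5, u(2, 5))*25)*(-29) = ((3/2)*25)*(-29) = (75/2)*(-29) = -2175/2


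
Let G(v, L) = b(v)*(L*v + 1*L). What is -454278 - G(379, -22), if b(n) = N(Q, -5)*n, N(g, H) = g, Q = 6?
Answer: 18556362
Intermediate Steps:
b(n) = 6*n
G(v, L) = 6*v*(L + L*v) (G(v, L) = (6*v)*(L*v + 1*L) = (6*v)*(L*v + L) = (6*v)*(L + L*v) = 6*v*(L + L*v))
-454278 - G(379, -22) = -454278 - 6*(-22)*379*(1 + 379) = -454278 - 6*(-22)*379*380 = -454278 - 1*(-19010640) = -454278 + 19010640 = 18556362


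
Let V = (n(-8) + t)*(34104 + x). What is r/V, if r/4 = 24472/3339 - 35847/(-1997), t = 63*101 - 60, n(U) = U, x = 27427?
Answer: 96322124/368965833160005 ≈ 2.6106e-7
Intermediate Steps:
t = 6303 (t = 6363 - 60 = 6303)
r = 96322124/952569 (r = 4*(24472/3339 - 35847/(-1997)) = 4*(24472*(1/3339) - 35847*(-1/1997)) = 4*(3496/477 + 35847/1997) = 4*(24080531/952569) = 96322124/952569 ≈ 101.12)
V = 387337645 (V = (-8 + 6303)*(34104 + 27427) = 6295*61531 = 387337645)
r/V = (96322124/952569)/387337645 = (96322124/952569)*(1/387337645) = 96322124/368965833160005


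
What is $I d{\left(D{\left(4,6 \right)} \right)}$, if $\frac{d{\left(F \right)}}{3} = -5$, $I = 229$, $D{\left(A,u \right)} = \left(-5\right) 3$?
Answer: $-3435$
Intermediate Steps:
$D{\left(A,u \right)} = -15$
$d{\left(F \right)} = -15$ ($d{\left(F \right)} = 3 \left(-5\right) = -15$)
$I d{\left(D{\left(4,6 \right)} \right)} = 229 \left(-15\right) = -3435$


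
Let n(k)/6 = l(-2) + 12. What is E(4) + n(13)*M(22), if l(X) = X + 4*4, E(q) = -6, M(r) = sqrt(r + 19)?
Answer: -6 + 156*sqrt(41) ≈ 992.89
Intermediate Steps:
M(r) = sqrt(19 + r)
l(X) = 16 + X (l(X) = X + 16 = 16 + X)
n(k) = 156 (n(k) = 6*((16 - 2) + 12) = 6*(14 + 12) = 6*26 = 156)
E(4) + n(13)*M(22) = -6 + 156*sqrt(19 + 22) = -6 + 156*sqrt(41)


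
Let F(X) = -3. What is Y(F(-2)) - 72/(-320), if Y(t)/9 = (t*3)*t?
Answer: 9729/40 ≈ 243.23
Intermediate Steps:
Y(t) = 27*t² (Y(t) = 9*((t*3)*t) = 9*((3*t)*t) = 9*(3*t²) = 27*t²)
Y(F(-2)) - 72/(-320) = 27*(-3)² - 72/(-320) = 27*9 - 72*(-1/320) = 243 + 9/40 = 9729/40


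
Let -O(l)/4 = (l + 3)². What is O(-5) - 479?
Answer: -495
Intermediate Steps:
O(l) = -4*(3 + l)² (O(l) = -4*(l + 3)² = -4*(3 + l)²)
O(-5) - 479 = -4*(3 - 5)² - 479 = -4*(-2)² - 479 = -4*4 - 479 = -16 - 479 = -495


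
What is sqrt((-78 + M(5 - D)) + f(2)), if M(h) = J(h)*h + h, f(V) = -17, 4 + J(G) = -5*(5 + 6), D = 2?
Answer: I*sqrt(269) ≈ 16.401*I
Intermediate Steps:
J(G) = -59 (J(G) = -4 - 5*(5 + 6) = -4 - 5*11 = -4 - 55 = -59)
M(h) = -58*h (M(h) = -59*h + h = -58*h)
sqrt((-78 + M(5 - D)) + f(2)) = sqrt((-78 - 58*(5 - 1*2)) - 17) = sqrt((-78 - 58*(5 - 2)) - 17) = sqrt((-78 - 58*3) - 17) = sqrt((-78 - 174) - 17) = sqrt(-252 - 17) = sqrt(-269) = I*sqrt(269)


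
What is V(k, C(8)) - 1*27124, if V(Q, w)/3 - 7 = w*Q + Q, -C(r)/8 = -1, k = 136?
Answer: -23431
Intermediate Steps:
C(r) = 8 (C(r) = -8*(-1) = 8)
V(Q, w) = 21 + 3*Q + 3*Q*w (V(Q, w) = 21 + 3*(w*Q + Q) = 21 + 3*(Q*w + Q) = 21 + 3*(Q + Q*w) = 21 + (3*Q + 3*Q*w) = 21 + 3*Q + 3*Q*w)
V(k, C(8)) - 1*27124 = (21 + 3*136 + 3*136*8) - 1*27124 = (21 + 408 + 3264) - 27124 = 3693 - 27124 = -23431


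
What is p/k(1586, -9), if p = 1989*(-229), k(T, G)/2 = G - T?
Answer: 455481/3190 ≈ 142.78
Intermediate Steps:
k(T, G) = -2*T + 2*G (k(T, G) = 2*(G - T) = -2*T + 2*G)
p = -455481
p/k(1586, -9) = -455481/(-2*1586 + 2*(-9)) = -455481/(-3172 - 18) = -455481/(-3190) = -455481*(-1/3190) = 455481/3190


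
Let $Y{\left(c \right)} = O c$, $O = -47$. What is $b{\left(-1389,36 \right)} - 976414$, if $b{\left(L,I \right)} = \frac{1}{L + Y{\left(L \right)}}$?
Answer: $- \frac{62386996115}{63894} \approx -9.7641 \cdot 10^{5}$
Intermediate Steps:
$Y{\left(c \right)} = - 47 c$
$b{\left(L,I \right)} = - \frac{1}{46 L}$ ($b{\left(L,I \right)} = \frac{1}{L - 47 L} = \frac{1}{\left(-46\right) L} = - \frac{1}{46 L}$)
$b{\left(-1389,36 \right)} - 976414 = - \frac{1}{46 \left(-1389\right)} - 976414 = \left(- \frac{1}{46}\right) \left(- \frac{1}{1389}\right) - 976414 = \frac{1}{63894} - 976414 = - \frac{62386996115}{63894}$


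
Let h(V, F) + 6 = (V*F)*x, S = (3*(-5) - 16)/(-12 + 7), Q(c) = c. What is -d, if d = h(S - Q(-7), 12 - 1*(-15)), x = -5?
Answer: 1788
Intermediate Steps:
S = 31/5 (S = (-15 - 16)/(-5) = -31*(-⅕) = 31/5 ≈ 6.2000)
h(V, F) = -6 - 5*F*V (h(V, F) = -6 + (V*F)*(-5) = -6 + (F*V)*(-5) = -6 - 5*F*V)
d = -1788 (d = -6 - 5*(12 - 1*(-15))*(31/5 - 1*(-7)) = -6 - 5*(12 + 15)*(31/5 + 7) = -6 - 5*27*66/5 = -6 - 1782 = -1788)
-d = -1*(-1788) = 1788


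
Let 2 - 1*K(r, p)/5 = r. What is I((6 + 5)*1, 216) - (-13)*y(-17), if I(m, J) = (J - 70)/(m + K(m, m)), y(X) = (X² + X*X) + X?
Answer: 123908/17 ≈ 7288.7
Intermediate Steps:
y(X) = X + 2*X² (y(X) = (X² + X²) + X = 2*X² + X = X + 2*X²)
K(r, p) = 10 - 5*r
I(m, J) = (-70 + J)/(10 - 4*m) (I(m, J) = (J - 70)/(m + (10 - 5*m)) = (-70 + J)/(10 - 4*m))
I((6 + 5)*1, 216) - (-13)*y(-17) = (70 - 1*216)/(2*(-5 + 2*((6 + 5)*1))) - (-13)*(-17*(1 + 2*(-17))) = (70 - 216)/(2*(-5 + 2*(11*1))) - (-13)*(-17*(1 - 34)) = (½)*(-146)/(-5 + 2*11) - (-13)*(-17*(-33)) = (½)*(-146)/(-5 + 22) - (-13)*561 = (½)*(-146)/17 - 1*(-7293) = (½)*(1/17)*(-146) + 7293 = -73/17 + 7293 = 123908/17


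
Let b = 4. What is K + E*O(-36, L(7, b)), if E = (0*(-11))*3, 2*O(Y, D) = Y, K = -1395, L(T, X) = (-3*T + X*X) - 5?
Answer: -1395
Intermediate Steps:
L(T, X) = -5 + X² - 3*T (L(T, X) = (-3*T + X²) - 5 = (X² - 3*T) - 5 = -5 + X² - 3*T)
O(Y, D) = Y/2
E = 0 (E = 0*3 = 0)
K + E*O(-36, L(7, b)) = -1395 + 0*((½)*(-36)) = -1395 + 0*(-18) = -1395 + 0 = -1395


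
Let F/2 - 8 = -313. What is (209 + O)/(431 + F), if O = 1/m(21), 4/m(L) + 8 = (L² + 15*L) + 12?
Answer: -399/179 ≈ -2.2290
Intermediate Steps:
F = -610 (F = 16 + 2*(-313) = 16 - 626 = -610)
m(L) = 4/(4 + L² + 15*L) (m(L) = 4/(-8 + ((L² + 15*L) + 12)) = 4/(-8 + (12 + L² + 15*L)) = 4/(4 + L² + 15*L))
O = 190 (O = 1/(4/(4 + 21² + 15*21)) = 1/(4/(4 + 441 + 315)) = 1/(4/760) = 1/(4*(1/760)) = 1/(1/190) = 190)
(209 + O)/(431 + F) = (209 + 190)/(431 - 610) = 399/(-179) = 399*(-1/179) = -399/179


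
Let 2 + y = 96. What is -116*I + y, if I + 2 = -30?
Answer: 3806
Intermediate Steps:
I = -32 (I = -2 - 30 = -32)
y = 94 (y = -2 + 96 = 94)
-116*I + y = -116*(-32) + 94 = 3712 + 94 = 3806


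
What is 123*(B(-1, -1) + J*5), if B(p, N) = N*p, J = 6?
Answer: 3813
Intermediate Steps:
123*(B(-1, -1) + J*5) = 123*(-1*(-1) + 6*5) = 123*(1 + 30) = 123*31 = 3813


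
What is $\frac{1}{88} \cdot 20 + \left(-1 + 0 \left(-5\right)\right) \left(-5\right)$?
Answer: $\frac{115}{22} \approx 5.2273$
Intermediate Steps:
$\frac{1}{88} \cdot 20 + \left(-1 + 0 \left(-5\right)\right) \left(-5\right) = \frac{1}{88} \cdot 20 + \left(-1 + 0\right) \left(-5\right) = \frac{5}{22} - -5 = \frac{5}{22} + 5 = \frac{115}{22}$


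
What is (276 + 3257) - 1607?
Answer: 1926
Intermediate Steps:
(276 + 3257) - 1607 = 3533 - 1607 = 1926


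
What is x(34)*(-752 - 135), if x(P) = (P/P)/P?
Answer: -887/34 ≈ -26.088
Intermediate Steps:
x(P) = 1/P
x(34)*(-752 - 135) = (-752 - 135)/34 = (1/34)*(-887) = -887/34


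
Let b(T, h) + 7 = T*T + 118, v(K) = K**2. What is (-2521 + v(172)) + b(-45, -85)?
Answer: 29199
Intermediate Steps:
b(T, h) = 111 + T**2 (b(T, h) = -7 + (T*T + 118) = -7 + (T**2 + 118) = -7 + (118 + T**2) = 111 + T**2)
(-2521 + v(172)) + b(-45, -85) = (-2521 + 172**2) + (111 + (-45)**2) = (-2521 + 29584) + (111 + 2025) = 27063 + 2136 = 29199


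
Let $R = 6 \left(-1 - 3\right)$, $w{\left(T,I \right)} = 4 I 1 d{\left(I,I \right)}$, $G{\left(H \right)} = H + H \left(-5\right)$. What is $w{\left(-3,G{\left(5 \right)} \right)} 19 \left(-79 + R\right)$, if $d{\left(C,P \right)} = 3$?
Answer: $469680$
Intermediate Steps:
$G{\left(H \right)} = - 4 H$ ($G{\left(H \right)} = H - 5 H = - 4 H$)
$w{\left(T,I \right)} = 12 I$ ($w{\left(T,I \right)} = 4 I 1 \cdot 3 = 4 I 3 = 12 I$)
$R = -24$ ($R = 6 \left(-4\right) = -24$)
$w{\left(-3,G{\left(5 \right)} \right)} 19 \left(-79 + R\right) = 12 \left(\left(-4\right) 5\right) 19 \left(-79 - 24\right) = 12 \left(-20\right) 19 \left(-103\right) = \left(-240\right) 19 \left(-103\right) = \left(-4560\right) \left(-103\right) = 469680$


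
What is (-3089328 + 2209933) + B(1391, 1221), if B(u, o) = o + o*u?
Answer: 820237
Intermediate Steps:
(-3089328 + 2209933) + B(1391, 1221) = (-3089328 + 2209933) + 1221*(1 + 1391) = -879395 + 1221*1392 = -879395 + 1699632 = 820237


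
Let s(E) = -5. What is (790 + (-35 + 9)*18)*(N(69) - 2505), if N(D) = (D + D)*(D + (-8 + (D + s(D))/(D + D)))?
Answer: 1924594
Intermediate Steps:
N(D) = 2*D*(-8 + D + (-5 + D)/(2*D)) (N(D) = (D + D)*(D + (-8 + (D - 5)/(D + D))) = (2*D)*(D + (-8 + (-5 + D)/((2*D)))) = (2*D)*(D + (-8 + (-5 + D)*(1/(2*D)))) = (2*D)*(D + (-8 + (-5 + D)/(2*D))) = (2*D)*(-8 + D + (-5 + D)/(2*D)) = 2*D*(-8 + D + (-5 + D)/(2*D)))
(790 + (-35 + 9)*18)*(N(69) - 2505) = (790 + (-35 + 9)*18)*((-5 - 15*69 + 2*69**2) - 2505) = (790 - 26*18)*((-5 - 1035 + 2*4761) - 2505) = (790 - 468)*((-5 - 1035 + 9522) - 2505) = 322*(8482 - 2505) = 322*5977 = 1924594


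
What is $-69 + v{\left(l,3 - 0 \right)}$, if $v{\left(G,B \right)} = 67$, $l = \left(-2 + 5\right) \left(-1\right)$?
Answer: $-2$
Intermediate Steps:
$l = -3$ ($l = 3 \left(-1\right) = -3$)
$-69 + v{\left(l,3 - 0 \right)} = -69 + 67 = -2$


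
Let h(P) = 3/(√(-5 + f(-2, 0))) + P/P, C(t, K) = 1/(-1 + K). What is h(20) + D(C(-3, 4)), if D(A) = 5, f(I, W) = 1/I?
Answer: 6 - 3*I*√22/11 ≈ 6.0 - 1.2792*I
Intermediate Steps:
h(P) = 1 - 3*I*√22/11 (h(P) = 3/(√(-5 + 1/(-2))) + P/P = 3/(√(-5 - ½)) + 1 = 3/(√(-11/2)) + 1 = 3/((I*√22/2)) + 1 = 3*(-I*√22/11) + 1 = -3*I*√22/11 + 1 = 1 - 3*I*√22/11)
h(20) + D(C(-3, 4)) = (1 - 3*I*√22/11) + 5 = 6 - 3*I*√22/11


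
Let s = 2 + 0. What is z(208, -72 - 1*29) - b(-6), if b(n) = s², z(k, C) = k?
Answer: 204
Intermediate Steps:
s = 2
b(n) = 4 (b(n) = 2² = 4)
z(208, -72 - 1*29) - b(-6) = 208 - 1*4 = 208 - 4 = 204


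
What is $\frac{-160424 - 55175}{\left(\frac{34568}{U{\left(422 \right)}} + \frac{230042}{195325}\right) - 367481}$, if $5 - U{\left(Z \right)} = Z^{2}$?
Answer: $\frac{7499240530249325}{12782160552074957} \approx 0.5867$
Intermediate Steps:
$U{\left(Z \right)} = 5 - Z^{2}$
$\frac{-160424 - 55175}{\left(\frac{34568}{U{\left(422 \right)}} + \frac{230042}{195325}\right) - 367481} = \frac{-160424 - 55175}{\left(\frac{34568}{5 - 422^{2}} + \frac{230042}{195325}\right) - 367481} = - \frac{215599}{\left(\frac{34568}{5 - 178084} + 230042 \cdot \frac{1}{195325}\right) - 367481} = - \frac{215599}{\left(\frac{34568}{5 - 178084} + \frac{230042}{195325}\right) - 367481} = - \frac{215599}{\left(\frac{34568}{-178079} + \frac{230042}{195325}\right) - 367481} = - \frac{215599}{\left(34568 \left(- \frac{1}{178079}\right) + \frac{230042}{195325}\right) - 367481} = - \frac{215599}{\left(- \frac{34568}{178079} + \frac{230042}{195325}\right) - 367481} = - \frac{215599}{\frac{34213654718}{34783280675} - 367481} = - \frac{215599}{- \frac{12782160552074957}{34783280675}} = \left(-215599\right) \left(- \frac{34783280675}{12782160552074957}\right) = \frac{7499240530249325}{12782160552074957}$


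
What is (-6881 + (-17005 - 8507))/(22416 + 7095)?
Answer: -32393/29511 ≈ -1.0977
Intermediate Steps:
(-6881 + (-17005 - 8507))/(22416 + 7095) = (-6881 - 25512)/29511 = -32393*1/29511 = -32393/29511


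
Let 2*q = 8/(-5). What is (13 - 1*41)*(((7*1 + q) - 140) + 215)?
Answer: -11368/5 ≈ -2273.6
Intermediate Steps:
q = -⅘ (q = (8/(-5))/2 = (8*(-⅕))/2 = (½)*(-8/5) = -⅘ ≈ -0.80000)
(13 - 1*41)*(((7*1 + q) - 140) + 215) = (13 - 1*41)*(((7*1 - ⅘) - 140) + 215) = (13 - 41)*(((7 - ⅘) - 140) + 215) = -28*((31/5 - 140) + 215) = -28*(-669/5 + 215) = -28*406/5 = -11368/5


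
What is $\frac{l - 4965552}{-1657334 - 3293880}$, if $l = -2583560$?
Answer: $\frac{3774556}{2475607} \approx 1.5247$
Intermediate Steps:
$\frac{l - 4965552}{-1657334 - 3293880} = \frac{-2583560 - 4965552}{-1657334 - 3293880} = - \frac{7549112}{-4951214} = \left(-7549112\right) \left(- \frac{1}{4951214}\right) = \frac{3774556}{2475607}$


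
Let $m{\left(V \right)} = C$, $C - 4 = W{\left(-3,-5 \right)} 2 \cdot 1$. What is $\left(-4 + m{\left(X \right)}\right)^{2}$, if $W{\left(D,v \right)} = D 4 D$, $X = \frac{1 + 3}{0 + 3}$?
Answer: $5184$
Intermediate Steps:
$X = \frac{4}{3} \approx 1.3333$
$W{\left(D,v \right)} = 4 D^{2}$ ($W{\left(D,v \right)} = 4 D D = 4 D^{2}$)
$C = 76$ ($C = 4 + 4 \left(-3\right)^{2} \cdot 2 \cdot 1 = 4 + 4 \cdot 9 \cdot 2 \cdot 1 = 4 + 36 \cdot 2 \cdot 1 = 4 + 72 \cdot 1 = 4 + 72 = 76$)
$m{\left(V \right)} = 76$
$\left(-4 + m{\left(X \right)}\right)^{2} = \left(-4 + 76\right)^{2} = 72^{2} = 5184$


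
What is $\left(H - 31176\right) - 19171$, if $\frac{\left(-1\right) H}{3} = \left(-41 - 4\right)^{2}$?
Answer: $-56422$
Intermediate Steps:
$H = -6075$ ($H = - 3 \left(-41 - 4\right)^{2} = - 3 \left(-45\right)^{2} = \left(-3\right) 2025 = -6075$)
$\left(H - 31176\right) - 19171 = \left(-6075 - 31176\right) - 19171 = -37251 - 19171 = -56422$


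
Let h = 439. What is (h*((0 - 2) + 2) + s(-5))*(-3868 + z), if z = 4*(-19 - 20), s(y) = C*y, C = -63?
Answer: -1267560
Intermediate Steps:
s(y) = -63*y
z = -156 (z = 4*(-39) = -156)
(h*((0 - 2) + 2) + s(-5))*(-3868 + z) = (439*((0 - 2) + 2) - 63*(-5))*(-3868 - 156) = (439*(-2 + 2) + 315)*(-4024) = (439*0 + 315)*(-4024) = (0 + 315)*(-4024) = 315*(-4024) = -1267560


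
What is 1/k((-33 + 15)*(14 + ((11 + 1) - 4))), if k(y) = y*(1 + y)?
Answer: 1/156420 ≈ 6.3930e-6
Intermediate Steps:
1/k((-33 + 15)*(14 + ((11 + 1) - 4))) = 1/(((-33 + 15)*(14 + ((11 + 1) - 4)))*(1 + (-33 + 15)*(14 + ((11 + 1) - 4)))) = 1/((-18*(14 + (12 - 4)))*(1 - 18*(14 + (12 - 4)))) = 1/((-18*(14 + 8))*(1 - 18*(14 + 8))) = 1/((-18*22)*(1 - 18*22)) = 1/(-396*(1 - 396)) = 1/(-396*(-395)) = 1/156420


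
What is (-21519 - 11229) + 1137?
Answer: -31611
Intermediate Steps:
(-21519 - 11229) + 1137 = -32748 + 1137 = -31611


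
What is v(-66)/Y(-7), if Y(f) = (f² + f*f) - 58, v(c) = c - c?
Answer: 0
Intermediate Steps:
v(c) = 0
Y(f) = -58 + 2*f² (Y(f) = (f² + f²) - 58 = 2*f² - 58 = -58 + 2*f²)
v(-66)/Y(-7) = 0/(-58 + 2*(-7)²) = 0/(-58 + 2*49) = 0/(-58 + 98) = 0/40 = 0*(1/40) = 0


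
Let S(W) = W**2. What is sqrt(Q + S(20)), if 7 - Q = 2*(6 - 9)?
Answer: sqrt(413) ≈ 20.322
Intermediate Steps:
Q = 13 (Q = 7 - 2*(6 - 9) = 7 - 2*(-3) = 7 - 1*(-6) = 7 + 6 = 13)
sqrt(Q + S(20)) = sqrt(13 + 20**2) = sqrt(13 + 400) = sqrt(413)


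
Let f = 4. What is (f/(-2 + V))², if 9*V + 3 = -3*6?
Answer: 144/169 ≈ 0.85207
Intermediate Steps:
V = -7/3 (V = -⅓ + (-3*6)/9 = -⅓ + (⅑)*(-18) = -⅓ - 2 = -7/3 ≈ -2.3333)
(f/(-2 + V))² = (4/(-2 - 7/3))² = (4/(-13/3))² = (-3/13*4)² = (-12/13)² = 144/169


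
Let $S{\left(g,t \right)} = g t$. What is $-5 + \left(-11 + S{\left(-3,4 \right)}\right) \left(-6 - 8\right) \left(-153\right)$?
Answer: $-49271$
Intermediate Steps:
$-5 + \left(-11 + S{\left(-3,4 \right)}\right) \left(-6 - 8\right) \left(-153\right) = -5 + \left(-11 - 12\right) \left(-6 - 8\right) \left(-153\right) = -5 + \left(-11 - 12\right) \left(-14\right) \left(-153\right) = -5 + \left(-23\right) \left(-14\right) \left(-153\right) = -5 + 322 \left(-153\right) = -5 - 49266 = -49271$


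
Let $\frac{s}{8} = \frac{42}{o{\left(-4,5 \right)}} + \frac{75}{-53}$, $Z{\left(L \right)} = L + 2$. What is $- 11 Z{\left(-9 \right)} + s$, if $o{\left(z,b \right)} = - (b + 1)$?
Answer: $\frac{513}{53} \approx 9.6792$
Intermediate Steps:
$o{\left(z,b \right)} = -1 - b$ ($o{\left(z,b \right)} = - (1 + b) = -1 - b$)
$Z{\left(L \right)} = 2 + L$
$s = - \frac{3568}{53}$ ($s = 8 \left(\frac{42}{-1 - 5} + \frac{75}{-53}\right) = 8 \left(\frac{42}{-1 - 5} + 75 \left(- \frac{1}{53}\right)\right) = 8 \left(\frac{42}{-6} - \frac{75}{53}\right) = 8 \left(42 \left(- \frac{1}{6}\right) - \frac{75}{53}\right) = 8 \left(-7 - \frac{75}{53}\right) = 8 \left(- \frac{446}{53}\right) = - \frac{3568}{53} \approx -67.321$)
$- 11 Z{\left(-9 \right)} + s = - 11 \left(2 - 9\right) - \frac{3568}{53} = \left(-11\right) \left(-7\right) - \frac{3568}{53} = 77 - \frac{3568}{53} = \frac{513}{53}$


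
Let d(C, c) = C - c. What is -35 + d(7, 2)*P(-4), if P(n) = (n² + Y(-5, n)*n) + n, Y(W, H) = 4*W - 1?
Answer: 445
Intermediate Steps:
Y(W, H) = -1 + 4*W
P(n) = n² - 20*n (P(n) = (n² + (-1 + 4*(-5))*n) + n = (n² + (-1 - 20)*n) + n = (n² - 21*n) + n = n² - 20*n)
-35 + d(7, 2)*P(-4) = -35 + (7 - 1*2)*(-4*(-20 - 4)) = -35 + (7 - 2)*(-4*(-24)) = -35 + 5*96 = -35 + 480 = 445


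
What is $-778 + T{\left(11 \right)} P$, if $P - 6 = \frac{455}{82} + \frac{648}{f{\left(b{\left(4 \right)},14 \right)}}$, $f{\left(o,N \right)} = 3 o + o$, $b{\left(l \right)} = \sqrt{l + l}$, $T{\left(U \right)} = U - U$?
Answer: $-778$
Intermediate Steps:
$T{\left(U \right)} = 0$
$b{\left(l \right)} = \sqrt{2} \sqrt{l}$ ($b{\left(l \right)} = \sqrt{2 l} = \sqrt{2} \sqrt{l}$)
$f{\left(o,N \right)} = 4 o$
$P = \frac{947}{82} + \frac{81 \sqrt{2}}{2}$ ($P = 6 + \left(\frac{455}{82} + \frac{648}{4 \sqrt{2} \sqrt{4}}\right) = 6 + \left(455 \cdot \frac{1}{82} + \frac{648}{4 \sqrt{2} \cdot 2}\right) = 6 + \left(\frac{455}{82} + \frac{648}{4 \cdot 2 \sqrt{2}}\right) = 6 + \left(\frac{455}{82} + \frac{648}{8 \sqrt{2}}\right) = 6 + \left(\frac{455}{82} + 648 \frac{\sqrt{2}}{16}\right) = 6 + \left(\frac{455}{82} + \frac{81 \sqrt{2}}{2}\right) = \frac{947}{82} + \frac{81 \sqrt{2}}{2} \approx 68.824$)
$-778 + T{\left(11 \right)} P = -778 + 0 \left(\frac{947}{82} + \frac{81 \sqrt{2}}{2}\right) = -778 + 0 = -778$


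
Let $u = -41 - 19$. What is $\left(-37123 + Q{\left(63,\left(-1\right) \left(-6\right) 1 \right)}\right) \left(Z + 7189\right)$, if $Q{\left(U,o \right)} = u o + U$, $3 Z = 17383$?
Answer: $- \frac{1457509000}{3} \approx -4.8584 \cdot 10^{8}$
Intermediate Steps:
$Z = \frac{17383}{3}$ ($Z = \frac{1}{3} \cdot 17383 = \frac{17383}{3} \approx 5794.3$)
$u = -60$
$Q{\left(U,o \right)} = U - 60 o$ ($Q{\left(U,o \right)} = - 60 o + U = U - 60 o$)
$\left(-37123 + Q{\left(63,\left(-1\right) \left(-6\right) 1 \right)}\right) \left(Z + 7189\right) = \left(-37123 + \left(63 - 60 \left(-1\right) \left(-6\right) 1\right)\right) \left(\frac{17383}{3} + 7189\right) = \left(-37123 + \left(63 - 60 \cdot 6 \cdot 1\right)\right) \frac{38950}{3} = \left(-37123 + \left(63 - 360\right)\right) \frac{38950}{3} = \left(-37123 - 297\right) \frac{38950}{3} = \left(-37420\right) \frac{38950}{3} = - \frac{1457509000}{3}$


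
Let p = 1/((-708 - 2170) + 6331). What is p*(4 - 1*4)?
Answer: 0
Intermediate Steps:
p = 1/3453 (p = 1/(-2878 + 6331) = 1/3453 ≈ 0.00028960)
p*(4 - 1*4) = (4 - 1*4)/3453 = (4 - 4)/3453 = (1/3453)*0 = 0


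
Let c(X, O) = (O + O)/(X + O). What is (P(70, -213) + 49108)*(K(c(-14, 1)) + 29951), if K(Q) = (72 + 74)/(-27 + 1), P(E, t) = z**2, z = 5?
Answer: 19126985570/13 ≈ 1.4713e+9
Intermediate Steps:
P(E, t) = 25 (P(E, t) = 5**2 = 25)
c(X, O) = 2*O/(O + X) (c(X, O) = (2*O)/(O + X) = 2*O/(O + X))
K(Q) = -73/13 (K(Q) = 146/(-26) = 146*(-1/26) = -73/13)
(P(70, -213) + 49108)*(K(c(-14, 1)) + 29951) = (25 + 49108)*(-73/13 + 29951) = 49133*(389290/13) = 19126985570/13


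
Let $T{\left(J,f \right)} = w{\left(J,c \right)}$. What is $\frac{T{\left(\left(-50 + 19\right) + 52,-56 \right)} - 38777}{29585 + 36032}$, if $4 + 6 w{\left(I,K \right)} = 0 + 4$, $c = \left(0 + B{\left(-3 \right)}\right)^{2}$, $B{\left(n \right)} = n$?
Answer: $- \frac{38777}{65617} \approx -0.59096$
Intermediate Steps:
$c = 9$ ($c = \left(0 - 3\right)^{2} = \left(-3\right)^{2} = 9$)
$w{\left(I,K \right)} = 0$ ($w{\left(I,K \right)} = - \frac{2}{3} + \frac{0 + 4}{6} = - \frac{2}{3} + \frac{1}{6} \cdot 4 = - \frac{2}{3} + \frac{2}{3} = 0$)
$T{\left(J,f \right)} = 0$
$\frac{T{\left(\left(-50 + 19\right) + 52,-56 \right)} - 38777}{29585 + 36032} = \frac{0 - 38777}{29585 + 36032} = - \frac{38777}{65617}$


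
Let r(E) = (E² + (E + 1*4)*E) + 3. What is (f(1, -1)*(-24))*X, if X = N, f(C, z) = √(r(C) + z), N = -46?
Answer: 2208*√2 ≈ 3122.6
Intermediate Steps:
r(E) = 3 + E² + E*(4 + E) (r(E) = (E² + (E + 4)*E) + 3 = (E² + (4 + E)*E) + 3 = (E² + E*(4 + E)) + 3 = 3 + E² + E*(4 + E))
f(C, z) = √(3 + z + 2*C² + 4*C) (f(C, z) = √((3 + 2*C² + 4*C) + z) = √(3 + z + 2*C² + 4*C))
X = -46
(f(1, -1)*(-24))*X = (√(3 - 1 + 2*1² + 4*1)*(-24))*(-46) = (√(3 - 1 + 2*1 + 4)*(-24))*(-46) = (√(3 - 1 + 2 + 4)*(-24))*(-46) = (√8*(-24))*(-46) = ((2*√2)*(-24))*(-46) = -48*√2*(-46) = 2208*√2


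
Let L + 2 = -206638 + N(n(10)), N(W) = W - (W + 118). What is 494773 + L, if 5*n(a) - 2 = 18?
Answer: 288015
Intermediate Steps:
n(a) = 4 (n(a) = 2/5 + (1/5)*18 = 2/5 + 18/5 = 4)
N(W) = -118 (N(W) = W - (118 + W) = W + (-118 - W) = -118)
L = -206758 (L = -2 + (-206638 - 118) = -2 - 206756 = -206758)
494773 + L = 494773 - 206758 = 288015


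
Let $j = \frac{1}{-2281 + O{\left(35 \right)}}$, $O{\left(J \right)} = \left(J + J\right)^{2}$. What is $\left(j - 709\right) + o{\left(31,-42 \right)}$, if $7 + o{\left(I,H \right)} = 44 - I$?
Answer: $- \frac{1841156}{2619} \approx -703.0$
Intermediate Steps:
$O{\left(J \right)} = 4 J^{2}$ ($O{\left(J \right)} = \left(2 J\right)^{2} = 4 J^{2}$)
$o{\left(I,H \right)} = 37 - I$ ($o{\left(I,H \right)} = -7 - \left(-44 + I\right) = 37 - I$)
$j = \frac{1}{2619}$ ($j = \frac{1}{-2281 + 4 \cdot 35^{2}} = \frac{1}{-2281 + 4 \cdot 1225} = \frac{1}{-2281 + 4900} = \frac{1}{2619} \approx 0.00038183$)
$\left(j - 709\right) + o{\left(31,-42 \right)} = \left(\frac{1}{2619} - 709\right) + \left(37 - 31\right) = - \frac{1856870}{2619} + \left(37 - 31\right) = - \frac{1856870}{2619} + 6 = - \frac{1841156}{2619}$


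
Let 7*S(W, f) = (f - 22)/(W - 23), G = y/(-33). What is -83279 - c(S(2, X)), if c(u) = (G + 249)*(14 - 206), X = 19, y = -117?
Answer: -382693/11 ≈ -34790.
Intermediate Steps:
G = 39/11 (G = -117/(-33) = -117*(-1/33) = 39/11 ≈ 3.5455)
S(W, f) = (-22 + f)/(7*(-23 + W)) (S(W, f) = ((f - 22)/(W - 23))/7 = ((-22 + f)/(-23 + W))/7 = (-22 + f)/(7*(-23 + W)))
c(u) = -533376/11 (c(u) = (39/11 + 249)*(14 - 206) = (2778/11)*(-192) = -533376/11)
-83279 - c(S(2, X)) = -83279 - 1*(-533376/11) = -83279 + 533376/11 = -382693/11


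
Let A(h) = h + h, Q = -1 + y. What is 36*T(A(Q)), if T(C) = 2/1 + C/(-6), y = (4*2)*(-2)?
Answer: 276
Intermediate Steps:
y = -16 (y = 8*(-2) = -16)
Q = -17 (Q = -1 - 16 = -17)
A(h) = 2*h
T(C) = 2 - C/6 (T(C) = 2*1 + C*(-⅙) = 2 - C/6)
36*T(A(Q)) = 36*(2 - (-17)/3) = 36*(2 - ⅙*(-34)) = 36*(2 + 17/3) = 36*(23/3) = 276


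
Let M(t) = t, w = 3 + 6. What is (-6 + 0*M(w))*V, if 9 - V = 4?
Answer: -30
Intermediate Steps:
w = 9
V = 5 (V = 9 - 1*4 = 9 - 4 = 5)
(-6 + 0*M(w))*V = (-6 + 0*9)*5 = (-6 + 0)*5 = -6*5 = -30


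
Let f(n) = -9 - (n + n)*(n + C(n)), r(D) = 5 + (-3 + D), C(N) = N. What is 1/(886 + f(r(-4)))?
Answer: 1/861 ≈ 0.0011614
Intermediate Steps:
r(D) = 2 + D
f(n) = -9 - 4*n**2 (f(n) = -9 - (n + n)*(n + n) = -9 - 2*n*2*n = -9 - 4*n**2)
1/(886 + f(r(-4))) = 1/(886 + (-9 - 4*(2 - 4)**2)) = 1/(886 + (-9 - 4*(-2)**2)) = 1/(886 + (-9 - 4*4)) = 1/(886 + (-9 - 16)) = 1/(886 - 25) = 1/861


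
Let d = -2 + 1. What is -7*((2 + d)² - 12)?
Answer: 77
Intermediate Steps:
d = -1
-7*((2 + d)² - 12) = -7*((2 - 1)² - 12) = -7*(1² - 12) = -7*(1 - 12) = -7*(-11) = 77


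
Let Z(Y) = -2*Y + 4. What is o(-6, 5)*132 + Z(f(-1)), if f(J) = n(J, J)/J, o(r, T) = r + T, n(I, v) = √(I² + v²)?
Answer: -128 + 2*√2 ≈ -125.17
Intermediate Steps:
o(r, T) = T + r
f(J) = √2*√(J²)/J (f(J) = √(J² + J²)/J = √(2*J²)/J = (√2*√(J²))/J = √2*√(J²)/J)
Z(Y) = 4 - 2*Y
o(-6, 5)*132 + Z(f(-1)) = (5 - 6)*132 + (4 - 2*√2*√((-1)²)/(-1)) = -1*132 + (4 - 2*√2*(-1)*√1) = -132 + (4 - 2*√2*(-1)) = -132 + (4 - (-2)*√2) = -132 + (4 + 2*√2) = -128 + 2*√2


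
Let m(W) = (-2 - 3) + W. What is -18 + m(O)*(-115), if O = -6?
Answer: 1247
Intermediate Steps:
m(W) = -5 + W
-18 + m(O)*(-115) = -18 + (-5 - 6)*(-115) = -18 - 11*(-115) = -18 + 1265 = 1247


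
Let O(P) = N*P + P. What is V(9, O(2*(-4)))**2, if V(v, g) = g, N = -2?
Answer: 64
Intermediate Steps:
O(P) = -P (O(P) = -2*P + P = -P)
V(9, O(2*(-4)))**2 = (-2*(-4))**2 = (-1*(-8))**2 = 8**2 = 64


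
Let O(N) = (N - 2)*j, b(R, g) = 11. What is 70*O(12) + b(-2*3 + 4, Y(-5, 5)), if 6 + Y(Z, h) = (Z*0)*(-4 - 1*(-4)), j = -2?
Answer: -1389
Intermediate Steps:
Y(Z, h) = -6 (Y(Z, h) = -6 + (Z*0)*(-4 - 1*(-4)) = -6 + 0*(-4 + 4) = -6 + 0*0 = -6 + 0 = -6)
O(N) = 4 - 2*N (O(N) = (N - 2)*(-2) = (-2 + N)*(-2) = 4 - 2*N)
70*O(12) + b(-2*3 + 4, Y(-5, 5)) = 70*(4 - 2*12) + 11 = 70*(4 - 24) + 11 = 70*(-20) + 11 = -1400 + 11 = -1389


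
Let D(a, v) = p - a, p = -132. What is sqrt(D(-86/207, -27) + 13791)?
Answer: sqrt(65032477)/69 ≈ 116.87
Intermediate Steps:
D(a, v) = -132 - a
sqrt(D(-86/207, -27) + 13791) = sqrt((-132 - (-86)/207) + 13791) = sqrt((-132 - 1*(-86/207)) + 13791) = sqrt((-132 + 86/207) + 13791) = sqrt(-27238/207 + 13791) = sqrt(2827499/207) = sqrt(65032477)/69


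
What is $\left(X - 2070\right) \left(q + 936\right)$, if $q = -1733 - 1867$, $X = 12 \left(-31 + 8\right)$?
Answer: $6249744$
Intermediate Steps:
$X = -276$ ($X = 12 \left(-23\right) = -276$)
$q = -3600$ ($q = -1733 - 1867 = -3600$)
$\left(X - 2070\right) \left(q + 936\right) = \left(-276 - 2070\right) \left(-3600 + 936\right) = \left(-2346\right) \left(-2664\right) = 6249744$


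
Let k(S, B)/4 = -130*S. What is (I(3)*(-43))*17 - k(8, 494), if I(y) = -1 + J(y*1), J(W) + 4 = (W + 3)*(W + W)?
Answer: -18501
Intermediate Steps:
J(W) = -4 + 2*W*(3 + W) (J(W) = -4 + (W + 3)*(W + W) = -4 + (3 + W)*(2*W) = -4 + 2*W*(3 + W))
I(y) = -5 + 2*y² + 6*y (I(y) = -1 + (-4 + 2*(y*1)² + 6*(y*1)) = -1 + (-4 + 2*y² + 6*y) = -5 + 2*y² + 6*y)
k(S, B) = -520*S (k(S, B) = 4*(-130*S) = -520*S)
(I(3)*(-43))*17 - k(8, 494) = ((-5 + 2*3² + 6*3)*(-43))*17 - (-520)*8 = ((-5 + 2*9 + 18)*(-43))*17 - 1*(-4160) = ((-5 + 18 + 18)*(-43))*17 + 4160 = (31*(-43))*17 + 4160 = -1333*17 + 4160 = -22661 + 4160 = -18501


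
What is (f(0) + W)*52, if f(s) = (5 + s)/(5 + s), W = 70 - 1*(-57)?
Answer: 6656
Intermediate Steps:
W = 127 (W = 70 + 57 = 127)
f(s) = 1
(f(0) + W)*52 = (1 + 127)*52 = 128*52 = 6656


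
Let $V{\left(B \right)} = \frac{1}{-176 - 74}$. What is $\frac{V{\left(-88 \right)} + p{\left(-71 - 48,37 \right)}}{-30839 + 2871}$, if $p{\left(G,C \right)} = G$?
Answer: $\frac{29751}{6992000} \approx 0.004255$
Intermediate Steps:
$V{\left(B \right)} = - \frac{1}{250}$ ($V{\left(B \right)} = \frac{1}{-250} = - \frac{1}{250}$)
$\frac{V{\left(-88 \right)} + p{\left(-71 - 48,37 \right)}}{-30839 + 2871} = \frac{- \frac{1}{250} - 119}{-30839 + 2871} = \frac{- \frac{1}{250} - 119}{-27968} = \left(- \frac{29751}{250}\right) \left(- \frac{1}{27968}\right) = \frac{29751}{6992000}$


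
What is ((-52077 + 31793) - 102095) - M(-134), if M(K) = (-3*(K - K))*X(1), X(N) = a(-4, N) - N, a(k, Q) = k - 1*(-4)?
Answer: -122379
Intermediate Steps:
a(k, Q) = 4 + k (a(k, Q) = k + 4 = 4 + k)
X(N) = -N (X(N) = (4 - 4) - N = 0 - N = -N)
M(K) = 0 (M(K) = (-3*(K - K))*(-1*1) = -3*0*(-1) = 0*(-1) = 0)
((-52077 + 31793) - 102095) - M(-134) = ((-52077 + 31793) - 102095) - 1*0 = (-20284 - 102095) + 0 = -122379 + 0 = -122379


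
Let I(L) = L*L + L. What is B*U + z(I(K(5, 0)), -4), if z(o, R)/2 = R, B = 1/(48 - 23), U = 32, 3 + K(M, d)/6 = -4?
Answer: -168/25 ≈ -6.7200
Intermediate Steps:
K(M, d) = -42 (K(M, d) = -18 + 6*(-4) = -18 - 24 = -42)
I(L) = L + L² (I(L) = L² + L = L + L²)
B = 1/25 ≈ 0.040000
z(o, R) = 2*R
B*U + z(I(K(5, 0)), -4) = (1/25)*32 + 2*(-4) = 32/25 - 8 = -168/25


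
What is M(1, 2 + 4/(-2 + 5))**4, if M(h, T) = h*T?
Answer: 10000/81 ≈ 123.46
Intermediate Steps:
M(h, T) = T*h
M(1, 2 + 4/(-2 + 5))**4 = ((2 + 4/(-2 + 5))*1)**4 = ((2 + 4/3)*1)**4 = ((10/3)*1)**4 = (10/3)**4 = 10000/81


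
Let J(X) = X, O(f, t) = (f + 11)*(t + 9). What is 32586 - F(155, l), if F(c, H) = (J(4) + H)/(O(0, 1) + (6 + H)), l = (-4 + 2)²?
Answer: 488789/15 ≈ 32586.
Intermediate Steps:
l = 4 (l = (-2)² = 4)
O(f, t) = (9 + t)*(11 + f) (O(f, t) = (11 + f)*(9 + t) = (9 + t)*(11 + f))
F(c, H) = (4 + H)/(116 + H) (F(c, H) = (4 + H)/((99 + 9*0 + 11*1 + 0*1) + (6 + H)) = (4 + H)/((99 + 0 + 11 + 0) + (6 + H)) = (4 + H)/(110 + (6 + H)) = (4 + H)/(116 + H))
32586 - F(155, l) = 32586 - (4 + 4)/(116 + 4) = 32586 - 8/120 = 32586 - 1*1/15 = 32586 - 1/15 = 488789/15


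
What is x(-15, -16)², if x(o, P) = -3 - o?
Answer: 144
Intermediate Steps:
x(-15, -16)² = (-3 - 1*(-15))² = (-3 + 15)² = 12² = 144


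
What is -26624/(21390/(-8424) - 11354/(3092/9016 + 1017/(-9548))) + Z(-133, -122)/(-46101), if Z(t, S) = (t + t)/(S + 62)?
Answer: 18786252259457533831/33892909141952718990 ≈ 0.55428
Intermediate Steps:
Z(t, S) = 2*t/(62 + S) (Z(t, S) = (2*t)/(62 + S) = 2*t/(62 + S))
-26624/(21390/(-8424) - 11354/(3092/9016 + 1017/(-9548))) + Z(-133, -122)/(-46101) = -26624/(21390/(-8424) - 11354/(3092/9016 + 1017/(-9548))) + (2*(-133)/(62 - 122))/(-46101) = -26624/(21390*(-1/8424) - 11354/(3092*(1/9016) + 1017*(-1/9548))) + (2*(-133)/(-60))*(-1/46101) = -26624/(-3565/1404 - 11354/(773/2254 - 1017/9548)) + (2*(-133)*(-1/60))*(-1/46101) = -26624/(-3565/1404 - 11354/363449/1537228) + (133/30)*(-1/46101) = -26624/(-3565/1404 - 11354*1537228/363449) - 133/1383030 = -26624/(-3565/1404 - 17453686712/363449) - 133/1383030 = -26624/(-24506271839333/510282396) - 133/1383030 = -26624*(-510282396/24506271839333) - 133/1383030 = 13585758511104/24506271839333 - 133/1383030 = 18786252259457533831/33892909141952718990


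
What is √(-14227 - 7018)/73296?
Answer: I*√21245/73296 ≈ 0.0019886*I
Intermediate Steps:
√(-14227 - 7018)/73296 = √(-21245)*(1/73296) = (I*√21245)*(1/73296) = I*√21245/73296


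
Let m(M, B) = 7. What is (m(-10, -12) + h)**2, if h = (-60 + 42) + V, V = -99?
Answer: 12100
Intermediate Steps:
h = -117 (h = (-60 + 42) - 99 = -18 - 99 = -117)
(m(-10, -12) + h)**2 = (7 - 117)**2 = (-110)**2 = 12100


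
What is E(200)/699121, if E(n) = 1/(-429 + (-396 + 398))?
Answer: -1/298524667 ≈ -3.3498e-9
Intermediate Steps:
E(n) = -1/427 (E(n) = 1/(-429 + 2) = 1/(-427) = -1/427)
E(200)/699121 = -1/427/699121 = -1/427*1/699121 = -1/298524667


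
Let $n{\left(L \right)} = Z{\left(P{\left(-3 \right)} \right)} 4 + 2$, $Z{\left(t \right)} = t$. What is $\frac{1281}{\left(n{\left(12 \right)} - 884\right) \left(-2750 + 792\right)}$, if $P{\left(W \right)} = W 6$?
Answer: $\frac{427}{622644} \approx 0.00068578$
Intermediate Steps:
$P{\left(W \right)} = 6 W$
$n{\left(L \right)} = -70$ ($n{\left(L \right)} = 6 \left(-3\right) 4 + 2 = \left(-18\right) 4 + 2 = -72 + 2 = -70$)
$\frac{1281}{\left(n{\left(12 \right)} - 884\right) \left(-2750 + 792\right)} = \frac{1281}{\left(-70 - 884\right) \left(-2750 + 792\right)} = \frac{1281}{\left(-954\right) \left(-1958\right)} = \frac{1281}{1867932} = 1281 \cdot \frac{1}{1867932} = \frac{427}{622644}$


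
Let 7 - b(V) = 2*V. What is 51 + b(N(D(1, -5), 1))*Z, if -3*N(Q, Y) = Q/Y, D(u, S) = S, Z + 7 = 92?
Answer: 1088/3 ≈ 362.67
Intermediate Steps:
Z = 85 (Z = -7 + 92 = 85)
N(Q, Y) = -Q/(3*Y)
b(V) = 7 - 2*V
51 + b(N(D(1, -5), 1))*Z = 51 + (7 - (-2)*(-5)/(3*1))*85 = 51 + (7 - (-2)*(-5)/3)*85 = 51 + (7 - 2*5/3)*85 = 51 + (7 - 10/3)*85 = 51 + (11/3)*85 = 51 + 935/3 = 1088/3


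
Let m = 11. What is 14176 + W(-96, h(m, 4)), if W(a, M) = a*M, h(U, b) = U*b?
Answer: 9952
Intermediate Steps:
W(a, M) = M*a
14176 + W(-96, h(m, 4)) = 14176 + (11*4)*(-96) = 14176 + 44*(-96) = 14176 - 4224 = 9952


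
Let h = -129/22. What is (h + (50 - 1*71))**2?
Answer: 349281/484 ≈ 721.66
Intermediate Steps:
h = -129/22 (h = -129*1/22 = -129/22 ≈ -5.8636)
(h + (50 - 1*71))**2 = (-129/22 + (50 - 1*71))**2 = (-129/22 + (50 - 71))**2 = (-129/22 - 21)**2 = (-591/22)**2 = 349281/484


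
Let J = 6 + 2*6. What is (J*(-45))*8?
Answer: -6480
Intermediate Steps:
J = 18 (J = 6 + 12 = 18)
(J*(-45))*8 = (18*(-45))*8 = -810*8 = -6480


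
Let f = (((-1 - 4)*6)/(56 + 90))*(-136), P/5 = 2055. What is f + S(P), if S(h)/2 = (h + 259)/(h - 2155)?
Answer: 4525691/148190 ≈ 30.540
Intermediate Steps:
P = 10275 (P = 5*2055 = 10275)
S(h) = 2*(259 + h)/(-2155 + h) (S(h) = 2*((h + 259)/(h - 2155)) = 2*((259 + h)/(-2155 + h)) = 2*(259 + h)/(-2155 + h))
f = 2040/73 (f = (-5*6/146)*(-136) = -30*1/146*(-136) = -15/73*(-136) = 2040/73 ≈ 27.945)
f + S(P) = 2040/73 + 2*(259 + 10275)/(-2155 + 10275) = 2040/73 + 2*10534/8120 = 2040/73 + 2*(1/8120)*10534 = 2040/73 + 5267/2030 = 4525691/148190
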